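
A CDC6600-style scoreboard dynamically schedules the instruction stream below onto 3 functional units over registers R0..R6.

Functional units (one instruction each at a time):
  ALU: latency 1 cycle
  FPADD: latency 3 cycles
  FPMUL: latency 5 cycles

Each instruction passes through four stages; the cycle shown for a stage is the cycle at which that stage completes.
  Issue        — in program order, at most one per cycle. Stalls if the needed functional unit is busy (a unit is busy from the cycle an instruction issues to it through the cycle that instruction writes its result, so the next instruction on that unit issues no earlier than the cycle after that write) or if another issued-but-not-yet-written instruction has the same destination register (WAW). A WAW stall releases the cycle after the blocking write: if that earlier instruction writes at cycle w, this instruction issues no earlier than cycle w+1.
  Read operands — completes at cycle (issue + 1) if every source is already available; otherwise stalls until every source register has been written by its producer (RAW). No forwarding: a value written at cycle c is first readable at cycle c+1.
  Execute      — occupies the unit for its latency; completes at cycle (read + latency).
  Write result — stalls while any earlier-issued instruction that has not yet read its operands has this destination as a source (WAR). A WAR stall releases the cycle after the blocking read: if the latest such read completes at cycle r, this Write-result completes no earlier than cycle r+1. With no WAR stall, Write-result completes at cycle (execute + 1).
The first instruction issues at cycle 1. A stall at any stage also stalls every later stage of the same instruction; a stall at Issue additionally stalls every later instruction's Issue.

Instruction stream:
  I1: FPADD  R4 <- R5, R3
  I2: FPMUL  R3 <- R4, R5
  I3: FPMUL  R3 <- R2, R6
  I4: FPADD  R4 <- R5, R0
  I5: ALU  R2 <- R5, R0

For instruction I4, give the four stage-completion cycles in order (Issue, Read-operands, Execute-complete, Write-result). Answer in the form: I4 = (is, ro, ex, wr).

I4 = (15, 16, 19, 20)

1) issue 1, read 2, done 5, write 6
2) issue 2, read 7, done 12, write 13  <RAW R4: wait I1 write@6>
3) issue 14, read 15, done 20, write 21  <struct: FPMUL busy until I2 writes@13>
4) issue 15, read 16, done 19, write 20
5) issue 16, read 17, done 18, write 19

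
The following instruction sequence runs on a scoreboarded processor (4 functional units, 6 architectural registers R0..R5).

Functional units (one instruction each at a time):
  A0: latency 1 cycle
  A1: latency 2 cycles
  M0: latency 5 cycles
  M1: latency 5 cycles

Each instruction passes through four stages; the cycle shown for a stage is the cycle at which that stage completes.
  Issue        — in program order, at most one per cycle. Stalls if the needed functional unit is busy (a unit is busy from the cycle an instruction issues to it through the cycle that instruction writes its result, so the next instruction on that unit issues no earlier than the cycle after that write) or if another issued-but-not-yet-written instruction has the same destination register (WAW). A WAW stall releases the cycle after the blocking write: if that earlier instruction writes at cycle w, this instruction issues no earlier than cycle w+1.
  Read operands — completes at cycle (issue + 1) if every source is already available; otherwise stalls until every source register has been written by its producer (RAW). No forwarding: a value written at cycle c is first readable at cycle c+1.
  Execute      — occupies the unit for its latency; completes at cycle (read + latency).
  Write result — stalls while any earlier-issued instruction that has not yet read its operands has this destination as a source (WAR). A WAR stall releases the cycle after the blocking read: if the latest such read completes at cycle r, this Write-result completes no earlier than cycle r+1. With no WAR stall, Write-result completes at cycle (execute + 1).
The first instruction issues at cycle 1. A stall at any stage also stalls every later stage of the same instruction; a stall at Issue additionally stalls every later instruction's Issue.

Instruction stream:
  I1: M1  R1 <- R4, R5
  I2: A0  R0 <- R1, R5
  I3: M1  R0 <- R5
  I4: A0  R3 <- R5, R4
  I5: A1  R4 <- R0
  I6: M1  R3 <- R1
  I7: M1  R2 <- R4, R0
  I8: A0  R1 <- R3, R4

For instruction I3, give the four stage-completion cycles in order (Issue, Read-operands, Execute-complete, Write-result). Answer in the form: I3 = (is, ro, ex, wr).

I3 = (12, 13, 18, 19)

I1: IS=1 RO=2 EX=7 WR=8
I2: IS=2 RO=9 EX=10 WR=11  [RAW R1: wait I1 write@8]
I3: IS=12 RO=13 EX=18 WR=19  [WAW R0: wait I2 write@11]
I4: IS=13 RO=14 EX=15 WR=16
I5: IS=14 RO=20 EX=22 WR=23  [RAW R0: wait I3 write@19]
I6: IS=20 RO=21 EX=26 WR=27  [struct: M1 busy until I3 writes@19]
I7: IS=28 RO=29 EX=34 WR=35  [struct: M1 busy until I6 writes@27]
I8: IS=29 RO=30 EX=31 WR=32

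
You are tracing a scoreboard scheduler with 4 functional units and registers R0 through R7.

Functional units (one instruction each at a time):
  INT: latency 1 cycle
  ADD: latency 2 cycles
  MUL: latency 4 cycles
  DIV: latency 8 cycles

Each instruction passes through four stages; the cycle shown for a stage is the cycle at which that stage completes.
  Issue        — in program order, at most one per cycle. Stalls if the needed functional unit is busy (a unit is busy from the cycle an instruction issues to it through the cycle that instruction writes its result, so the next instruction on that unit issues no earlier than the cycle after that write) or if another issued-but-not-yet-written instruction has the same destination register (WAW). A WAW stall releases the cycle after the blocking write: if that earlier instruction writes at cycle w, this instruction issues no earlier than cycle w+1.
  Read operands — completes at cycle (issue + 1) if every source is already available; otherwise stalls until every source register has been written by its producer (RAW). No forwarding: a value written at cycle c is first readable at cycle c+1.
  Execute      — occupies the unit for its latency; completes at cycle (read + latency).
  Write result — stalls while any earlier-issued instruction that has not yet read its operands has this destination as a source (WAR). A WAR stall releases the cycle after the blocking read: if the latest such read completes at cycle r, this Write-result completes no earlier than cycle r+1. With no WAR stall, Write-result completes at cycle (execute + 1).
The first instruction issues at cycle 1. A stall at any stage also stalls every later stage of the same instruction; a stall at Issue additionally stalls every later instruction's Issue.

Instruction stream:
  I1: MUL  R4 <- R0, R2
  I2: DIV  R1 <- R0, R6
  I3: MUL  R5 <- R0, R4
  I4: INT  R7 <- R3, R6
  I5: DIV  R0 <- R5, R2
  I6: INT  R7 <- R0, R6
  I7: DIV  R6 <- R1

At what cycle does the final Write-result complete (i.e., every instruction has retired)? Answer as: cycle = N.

  I1 | 1 | 2 | 6 | 7
  I2 | 2 | 3 | 11 | 12
  I3 | 8 | 9 | 13 | 14   struct: MUL busy until I1 writes@7
  I4 | 9 | 10 | 11 | 12
  I5 | 13 | 15 | 23 | 24   struct: DIV busy until I2 writes@12 · RAW R5: wait I3 write@14
  I6 | 14 | 25 | 26 | 27   RAW R0: wait I5 write@24
  I7 | 25 | 26 | 34 | 35   struct: DIV busy until I5 writes@24

cycle = 35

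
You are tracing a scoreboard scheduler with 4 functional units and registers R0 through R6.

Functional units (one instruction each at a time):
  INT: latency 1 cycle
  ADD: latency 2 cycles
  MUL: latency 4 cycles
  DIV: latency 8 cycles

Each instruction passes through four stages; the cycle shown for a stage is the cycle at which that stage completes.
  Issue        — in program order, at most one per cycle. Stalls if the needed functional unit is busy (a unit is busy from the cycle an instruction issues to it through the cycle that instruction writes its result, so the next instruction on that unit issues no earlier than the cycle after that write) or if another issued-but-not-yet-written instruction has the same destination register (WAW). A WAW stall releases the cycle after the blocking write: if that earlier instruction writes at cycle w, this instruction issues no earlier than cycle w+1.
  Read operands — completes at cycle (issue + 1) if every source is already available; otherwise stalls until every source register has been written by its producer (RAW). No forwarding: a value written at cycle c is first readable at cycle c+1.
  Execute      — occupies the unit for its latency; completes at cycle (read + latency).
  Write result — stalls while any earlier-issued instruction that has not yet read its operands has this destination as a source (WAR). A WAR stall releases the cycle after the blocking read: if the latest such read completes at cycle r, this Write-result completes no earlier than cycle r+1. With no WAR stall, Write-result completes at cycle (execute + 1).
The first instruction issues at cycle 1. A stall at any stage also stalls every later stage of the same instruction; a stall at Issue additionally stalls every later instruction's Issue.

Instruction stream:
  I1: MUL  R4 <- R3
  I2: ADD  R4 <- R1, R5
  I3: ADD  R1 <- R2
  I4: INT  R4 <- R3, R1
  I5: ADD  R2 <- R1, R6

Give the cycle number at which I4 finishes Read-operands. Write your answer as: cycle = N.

cycle = 18

I1 -> (1, 2, 6, 7)
I2 -> (8, 9, 11, 12)  // WAW R4: wait I1 write@7
I3 -> (13, 14, 16, 17)  // struct: ADD busy until I2 writes@12
I4 -> (14, 18, 19, 20)  // RAW R1: wait I3 write@17
I5 -> (18, 19, 21, 22)  // struct: ADD busy until I3 writes@17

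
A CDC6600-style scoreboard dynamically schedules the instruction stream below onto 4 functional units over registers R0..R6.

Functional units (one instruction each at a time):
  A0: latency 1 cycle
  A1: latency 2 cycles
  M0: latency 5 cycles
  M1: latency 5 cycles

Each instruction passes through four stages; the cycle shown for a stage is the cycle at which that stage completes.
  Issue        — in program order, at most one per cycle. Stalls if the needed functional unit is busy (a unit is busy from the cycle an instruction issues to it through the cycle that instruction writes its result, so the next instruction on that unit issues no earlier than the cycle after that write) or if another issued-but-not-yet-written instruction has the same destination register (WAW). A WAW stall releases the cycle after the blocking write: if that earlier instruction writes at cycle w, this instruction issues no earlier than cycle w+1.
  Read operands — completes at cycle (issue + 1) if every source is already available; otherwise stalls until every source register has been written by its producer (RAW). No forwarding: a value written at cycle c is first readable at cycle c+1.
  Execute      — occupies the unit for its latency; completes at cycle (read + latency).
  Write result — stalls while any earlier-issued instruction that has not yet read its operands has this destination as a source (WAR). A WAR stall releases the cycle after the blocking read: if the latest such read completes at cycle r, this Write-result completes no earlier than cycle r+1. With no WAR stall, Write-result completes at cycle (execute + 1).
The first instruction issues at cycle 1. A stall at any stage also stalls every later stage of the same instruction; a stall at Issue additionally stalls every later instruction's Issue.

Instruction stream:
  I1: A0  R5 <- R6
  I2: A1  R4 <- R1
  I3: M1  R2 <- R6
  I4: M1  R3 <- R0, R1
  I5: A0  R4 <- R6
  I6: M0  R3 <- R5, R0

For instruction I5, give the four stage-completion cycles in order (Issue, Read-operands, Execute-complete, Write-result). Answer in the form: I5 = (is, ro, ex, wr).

I5 = (12, 13, 14, 15)

t=1  I1 dispatched to A0
t=2  I1 operands ready; I2 dispatched to A1
t=3  I1 complete; I2 operands ready; I3 dispatched to M1
t=4  R5←I1; I3 operands ready
t=5  I2 complete
t=6  R4←I2
t=9  I3 complete
t=10  R2←I3
t=11  I4 dispatched to M1
t=12  I4 operands ready; I5 dispatched to A0
t=13  I5 operands ready
t=14  I5 complete
t=15  R4←I5
t=17  I4 complete
t=18  R3←I4
t=19  I6 dispatched to M0
t=20  I6 operands ready
t=25  I6 complete
t=26  R3←I6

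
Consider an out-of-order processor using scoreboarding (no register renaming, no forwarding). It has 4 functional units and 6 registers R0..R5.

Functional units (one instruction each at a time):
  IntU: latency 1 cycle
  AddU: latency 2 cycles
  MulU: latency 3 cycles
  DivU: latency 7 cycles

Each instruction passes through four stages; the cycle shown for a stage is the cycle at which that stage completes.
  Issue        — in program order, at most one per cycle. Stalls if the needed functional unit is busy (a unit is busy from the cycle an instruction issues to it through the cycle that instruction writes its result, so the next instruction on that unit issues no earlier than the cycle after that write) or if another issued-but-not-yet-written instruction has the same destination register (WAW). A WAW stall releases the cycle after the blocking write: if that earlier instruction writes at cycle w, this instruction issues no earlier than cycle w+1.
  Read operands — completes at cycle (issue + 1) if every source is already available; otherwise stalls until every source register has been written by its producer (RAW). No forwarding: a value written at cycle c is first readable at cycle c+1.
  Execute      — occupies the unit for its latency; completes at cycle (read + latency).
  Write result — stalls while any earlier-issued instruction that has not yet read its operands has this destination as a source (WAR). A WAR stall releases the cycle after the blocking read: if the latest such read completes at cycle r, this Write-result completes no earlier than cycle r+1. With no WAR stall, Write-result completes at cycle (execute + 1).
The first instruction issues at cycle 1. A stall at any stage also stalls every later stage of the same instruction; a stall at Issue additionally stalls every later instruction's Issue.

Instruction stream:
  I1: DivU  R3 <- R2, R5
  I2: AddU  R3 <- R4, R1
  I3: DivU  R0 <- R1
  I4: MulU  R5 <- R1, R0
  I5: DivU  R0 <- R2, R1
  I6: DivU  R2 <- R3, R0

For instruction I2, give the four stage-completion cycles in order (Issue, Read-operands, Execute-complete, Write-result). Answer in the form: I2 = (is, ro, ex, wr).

cycle 1: I1→DivU
cycle 2: I1 RO
cycle 9: I1 EX
cycle 10: I1 WR R3
cycle 11: I2→AddU
cycle 12: I2 RO, I3→DivU
cycle 13: I3 RO, I4→MulU
cycle 14: I2 EX
cycle 15: I2 WR R3
cycle 20: I3 EX
cycle 21: I3 WR R0
cycle 22: I4 RO, I5→DivU
cycle 23: I5 RO
cycle 25: I4 EX
cycle 26: I4 WR R5
cycle 30: I5 EX
cycle 31: I5 WR R0
cycle 32: I6→DivU
cycle 33: I6 RO
cycle 40: I6 EX
cycle 41: I6 WR R2

I2 = (11, 12, 14, 15)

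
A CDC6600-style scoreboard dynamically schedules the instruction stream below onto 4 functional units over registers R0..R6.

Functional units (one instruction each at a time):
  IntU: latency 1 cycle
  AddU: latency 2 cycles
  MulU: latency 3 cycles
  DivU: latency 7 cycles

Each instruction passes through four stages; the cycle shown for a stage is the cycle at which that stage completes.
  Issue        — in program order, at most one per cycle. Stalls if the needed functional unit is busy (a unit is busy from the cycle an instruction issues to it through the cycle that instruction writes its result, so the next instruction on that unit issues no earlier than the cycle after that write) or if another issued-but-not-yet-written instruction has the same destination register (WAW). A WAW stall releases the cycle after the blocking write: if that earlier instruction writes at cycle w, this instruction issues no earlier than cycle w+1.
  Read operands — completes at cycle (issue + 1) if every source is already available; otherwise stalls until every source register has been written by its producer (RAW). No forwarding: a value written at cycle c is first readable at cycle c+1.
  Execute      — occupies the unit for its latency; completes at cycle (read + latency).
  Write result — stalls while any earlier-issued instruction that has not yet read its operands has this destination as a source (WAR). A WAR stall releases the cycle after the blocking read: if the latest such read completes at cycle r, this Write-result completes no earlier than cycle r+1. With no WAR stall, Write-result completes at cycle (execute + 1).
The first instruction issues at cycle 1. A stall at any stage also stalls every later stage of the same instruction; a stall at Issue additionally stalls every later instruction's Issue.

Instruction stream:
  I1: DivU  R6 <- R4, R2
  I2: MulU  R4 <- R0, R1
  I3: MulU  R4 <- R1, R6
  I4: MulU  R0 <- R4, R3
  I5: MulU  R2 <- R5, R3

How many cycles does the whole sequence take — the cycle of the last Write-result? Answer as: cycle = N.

I1: IS=1 RO=2 EX=9 WR=10
I2: IS=2 RO=3 EX=6 WR=7
I3: IS=8 RO=11 EX=14 WR=15  [struct: MulU busy until I2 writes@7; RAW R6: wait I1 write@10]
I4: IS=16 RO=17 EX=20 WR=21  [struct: MulU busy until I3 writes@15]
I5: IS=22 RO=23 EX=26 WR=27  [struct: MulU busy until I4 writes@21]

cycle = 27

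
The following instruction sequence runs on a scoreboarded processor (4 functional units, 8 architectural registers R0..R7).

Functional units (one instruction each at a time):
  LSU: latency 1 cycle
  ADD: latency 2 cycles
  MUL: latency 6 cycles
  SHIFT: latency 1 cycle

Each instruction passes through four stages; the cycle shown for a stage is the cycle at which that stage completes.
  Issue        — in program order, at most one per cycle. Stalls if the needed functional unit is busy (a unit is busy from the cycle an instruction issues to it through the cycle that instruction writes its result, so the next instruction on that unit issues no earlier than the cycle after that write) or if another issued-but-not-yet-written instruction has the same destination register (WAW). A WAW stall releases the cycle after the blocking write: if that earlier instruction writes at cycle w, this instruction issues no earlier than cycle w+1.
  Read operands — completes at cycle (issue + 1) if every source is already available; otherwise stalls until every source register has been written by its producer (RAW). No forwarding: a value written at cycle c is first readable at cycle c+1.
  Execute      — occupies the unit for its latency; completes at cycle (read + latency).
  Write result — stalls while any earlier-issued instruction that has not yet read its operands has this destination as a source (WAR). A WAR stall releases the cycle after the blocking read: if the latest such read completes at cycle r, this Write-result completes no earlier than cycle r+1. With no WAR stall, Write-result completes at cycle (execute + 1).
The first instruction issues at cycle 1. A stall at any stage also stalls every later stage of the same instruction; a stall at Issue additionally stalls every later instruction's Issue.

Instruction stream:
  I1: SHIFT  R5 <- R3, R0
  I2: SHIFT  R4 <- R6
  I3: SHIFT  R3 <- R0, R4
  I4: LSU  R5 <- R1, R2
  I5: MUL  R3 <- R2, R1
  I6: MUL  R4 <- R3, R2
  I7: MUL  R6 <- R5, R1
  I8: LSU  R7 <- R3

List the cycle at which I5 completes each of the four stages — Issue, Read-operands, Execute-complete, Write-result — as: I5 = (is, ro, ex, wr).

I1: IS=1 RO=2 EX=3 WR=4
I2: IS=5 RO=6 EX=7 WR=8  [struct: SHIFT busy until I1 writes@4]
I3: IS=9 RO=10 EX=11 WR=12  [struct: SHIFT busy until I2 writes@8]
I4: IS=10 RO=11 EX=12 WR=13
I5: IS=13 RO=14 EX=20 WR=21  [WAW R3: wait I3 write@12]
I6: IS=22 RO=23 EX=29 WR=30  [struct: MUL busy until I5 writes@21]
I7: IS=31 RO=32 EX=38 WR=39  [struct: MUL busy until I6 writes@30]
I8: IS=32 RO=33 EX=34 WR=35

I5 = (13, 14, 20, 21)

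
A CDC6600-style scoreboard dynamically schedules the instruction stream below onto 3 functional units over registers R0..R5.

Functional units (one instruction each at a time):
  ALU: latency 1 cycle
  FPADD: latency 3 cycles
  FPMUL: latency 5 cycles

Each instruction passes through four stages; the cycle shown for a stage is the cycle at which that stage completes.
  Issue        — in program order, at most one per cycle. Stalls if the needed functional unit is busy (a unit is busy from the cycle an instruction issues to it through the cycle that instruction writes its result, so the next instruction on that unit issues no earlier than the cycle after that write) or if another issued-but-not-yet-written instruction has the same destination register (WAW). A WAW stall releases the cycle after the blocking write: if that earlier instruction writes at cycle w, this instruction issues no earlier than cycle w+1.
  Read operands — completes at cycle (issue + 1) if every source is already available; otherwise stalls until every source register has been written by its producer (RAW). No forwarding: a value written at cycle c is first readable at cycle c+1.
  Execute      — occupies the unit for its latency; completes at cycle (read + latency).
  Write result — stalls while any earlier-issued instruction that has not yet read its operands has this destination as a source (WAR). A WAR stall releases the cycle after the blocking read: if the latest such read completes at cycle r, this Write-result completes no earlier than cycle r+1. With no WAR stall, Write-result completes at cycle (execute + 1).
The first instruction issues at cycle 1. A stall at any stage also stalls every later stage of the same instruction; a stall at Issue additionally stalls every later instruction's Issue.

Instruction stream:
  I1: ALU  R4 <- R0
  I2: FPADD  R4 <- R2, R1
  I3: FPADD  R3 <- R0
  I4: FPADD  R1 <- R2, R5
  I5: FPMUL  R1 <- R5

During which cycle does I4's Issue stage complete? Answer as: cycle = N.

cycle = 17

t=1  I1 dispatched to ALU
t=2  I1 operands ready
t=3  I1 complete
t=4  R4←I1
t=5  I2 dispatched to FPADD
t=6  I2 operands ready
t=9  I2 complete
t=10  R4←I2
t=11  I3 dispatched to FPADD
t=12  I3 operands ready
t=15  I3 complete
t=16  R3←I3
t=17  I4 dispatched to FPADD
t=18  I4 operands ready
t=21  I4 complete
t=22  R1←I4
t=23  I5 dispatched to FPMUL
t=24  I5 operands ready
t=29  I5 complete
t=30  R1←I5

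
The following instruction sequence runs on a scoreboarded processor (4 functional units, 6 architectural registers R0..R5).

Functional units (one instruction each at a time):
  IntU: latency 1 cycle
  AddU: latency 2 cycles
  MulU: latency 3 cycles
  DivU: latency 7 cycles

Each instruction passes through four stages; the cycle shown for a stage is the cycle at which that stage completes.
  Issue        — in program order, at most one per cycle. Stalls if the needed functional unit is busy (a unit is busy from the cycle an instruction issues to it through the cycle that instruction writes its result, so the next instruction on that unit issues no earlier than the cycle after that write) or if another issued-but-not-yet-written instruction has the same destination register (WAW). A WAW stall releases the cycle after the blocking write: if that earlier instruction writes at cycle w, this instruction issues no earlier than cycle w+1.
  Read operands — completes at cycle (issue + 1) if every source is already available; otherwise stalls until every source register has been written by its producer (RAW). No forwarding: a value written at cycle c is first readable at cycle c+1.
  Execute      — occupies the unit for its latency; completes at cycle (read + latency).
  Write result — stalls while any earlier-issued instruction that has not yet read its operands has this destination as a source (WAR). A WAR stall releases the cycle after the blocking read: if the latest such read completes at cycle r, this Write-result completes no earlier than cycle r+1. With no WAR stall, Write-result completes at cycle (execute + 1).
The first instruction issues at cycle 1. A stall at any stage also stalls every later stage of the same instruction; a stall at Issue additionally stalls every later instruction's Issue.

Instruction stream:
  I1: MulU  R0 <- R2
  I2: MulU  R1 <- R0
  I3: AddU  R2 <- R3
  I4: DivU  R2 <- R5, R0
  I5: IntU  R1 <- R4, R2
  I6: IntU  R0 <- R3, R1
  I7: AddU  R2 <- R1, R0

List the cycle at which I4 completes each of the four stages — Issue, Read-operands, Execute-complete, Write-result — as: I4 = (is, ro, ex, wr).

[I1] 1/2/5/6
[I2] 7/8/11/12  (struct: MulU busy until I1 writes@6)
[I3] 8/9/11/12
[I4] 13/14/21/22  (WAW R2: wait I3 write@12)
[I5] 14/23/24/25  (RAW R2: wait I4 write@22)
[I6] 26/27/28/29  (struct: IntU busy until I5 writes@25)
[I7] 27/30/32/33  (RAW R0: wait I6 write@29)

I4 = (13, 14, 21, 22)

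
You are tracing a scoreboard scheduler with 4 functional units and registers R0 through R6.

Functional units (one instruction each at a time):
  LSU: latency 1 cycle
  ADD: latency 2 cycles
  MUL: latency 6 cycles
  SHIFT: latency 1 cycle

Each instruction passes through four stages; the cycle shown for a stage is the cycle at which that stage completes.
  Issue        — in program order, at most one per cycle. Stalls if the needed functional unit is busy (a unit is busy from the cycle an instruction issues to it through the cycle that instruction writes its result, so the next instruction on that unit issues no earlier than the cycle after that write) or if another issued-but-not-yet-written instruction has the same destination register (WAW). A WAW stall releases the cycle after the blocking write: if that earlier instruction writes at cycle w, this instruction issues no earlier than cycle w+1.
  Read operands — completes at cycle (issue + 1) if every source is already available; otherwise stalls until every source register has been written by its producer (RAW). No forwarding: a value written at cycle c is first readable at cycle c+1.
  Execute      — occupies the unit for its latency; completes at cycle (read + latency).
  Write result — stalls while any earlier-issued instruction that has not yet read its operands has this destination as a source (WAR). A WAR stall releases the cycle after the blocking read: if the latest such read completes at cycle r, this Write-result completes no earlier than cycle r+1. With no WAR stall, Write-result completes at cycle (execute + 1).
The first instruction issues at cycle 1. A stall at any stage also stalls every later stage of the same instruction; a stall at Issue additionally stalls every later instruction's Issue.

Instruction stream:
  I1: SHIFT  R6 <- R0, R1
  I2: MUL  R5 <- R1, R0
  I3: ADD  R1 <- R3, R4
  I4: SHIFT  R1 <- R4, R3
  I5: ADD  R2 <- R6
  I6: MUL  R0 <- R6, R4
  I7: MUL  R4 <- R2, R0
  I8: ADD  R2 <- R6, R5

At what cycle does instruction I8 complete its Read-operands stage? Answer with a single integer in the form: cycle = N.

c1: I1 dispatched to SHIFT
c2: I1 operands ready; I2 dispatched to MUL
c3: I1 complete; I2 operands ready; I3 dispatched to ADD
c4: R6←I1; I3 operands ready
c6: I3 complete
c7: R1←I3
c8: I4 dispatched to SHIFT
c9: I2 complete; I4 operands ready; I5 dispatched to ADD
c10: R5←I2; I4 complete; I5 operands ready
c11: R1←I4; I6 dispatched to MUL
c12: I5 complete; I6 operands ready
c13: R2←I5
c18: I6 complete
c19: R0←I6
c20: I7 dispatched to MUL
c21: I7 operands ready; I8 dispatched to ADD
c22: I8 operands ready
c24: I8 complete
c25: R2←I8
c27: I7 complete
c28: R4←I7

cycle = 22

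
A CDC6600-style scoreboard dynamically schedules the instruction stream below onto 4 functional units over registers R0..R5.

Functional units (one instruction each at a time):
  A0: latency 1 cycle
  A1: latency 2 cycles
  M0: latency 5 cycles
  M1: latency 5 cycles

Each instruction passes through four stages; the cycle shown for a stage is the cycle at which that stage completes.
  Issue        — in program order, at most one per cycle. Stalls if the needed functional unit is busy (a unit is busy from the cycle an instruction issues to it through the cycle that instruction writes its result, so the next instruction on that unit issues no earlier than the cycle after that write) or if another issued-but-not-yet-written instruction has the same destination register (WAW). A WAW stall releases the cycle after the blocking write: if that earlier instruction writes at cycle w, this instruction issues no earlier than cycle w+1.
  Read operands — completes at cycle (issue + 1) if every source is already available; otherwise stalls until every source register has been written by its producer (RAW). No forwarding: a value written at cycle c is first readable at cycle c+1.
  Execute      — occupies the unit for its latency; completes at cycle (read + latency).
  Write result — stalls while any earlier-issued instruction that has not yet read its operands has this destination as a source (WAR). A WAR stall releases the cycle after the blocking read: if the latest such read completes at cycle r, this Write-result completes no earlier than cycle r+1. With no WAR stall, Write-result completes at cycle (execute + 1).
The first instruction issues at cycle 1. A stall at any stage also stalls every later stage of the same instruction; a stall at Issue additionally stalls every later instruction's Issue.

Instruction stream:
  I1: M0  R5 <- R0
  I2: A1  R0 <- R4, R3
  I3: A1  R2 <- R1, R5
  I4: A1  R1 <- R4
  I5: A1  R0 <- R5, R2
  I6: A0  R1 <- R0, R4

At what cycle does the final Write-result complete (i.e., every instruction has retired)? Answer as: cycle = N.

c1: I1 issues→M0
c2: I1 reads | I2 issues→A1
c3: I2 reads
c5: I2 exec-done
c6: I2 writes R0
c7: I1 exec-done | I3 issues→A1
c8: I1 writes R5
c9: I3 reads
c11: I3 exec-done
c12: I3 writes R2
c13: I4 issues→A1
c14: I4 reads
c16: I4 exec-done
c17: I4 writes R1
c18: I5 issues→A1
c19: I5 reads | I6 issues→A0
c21: I5 exec-done
c22: I5 writes R0
c23: I6 reads
c24: I6 exec-done
c25: I6 writes R1

cycle = 25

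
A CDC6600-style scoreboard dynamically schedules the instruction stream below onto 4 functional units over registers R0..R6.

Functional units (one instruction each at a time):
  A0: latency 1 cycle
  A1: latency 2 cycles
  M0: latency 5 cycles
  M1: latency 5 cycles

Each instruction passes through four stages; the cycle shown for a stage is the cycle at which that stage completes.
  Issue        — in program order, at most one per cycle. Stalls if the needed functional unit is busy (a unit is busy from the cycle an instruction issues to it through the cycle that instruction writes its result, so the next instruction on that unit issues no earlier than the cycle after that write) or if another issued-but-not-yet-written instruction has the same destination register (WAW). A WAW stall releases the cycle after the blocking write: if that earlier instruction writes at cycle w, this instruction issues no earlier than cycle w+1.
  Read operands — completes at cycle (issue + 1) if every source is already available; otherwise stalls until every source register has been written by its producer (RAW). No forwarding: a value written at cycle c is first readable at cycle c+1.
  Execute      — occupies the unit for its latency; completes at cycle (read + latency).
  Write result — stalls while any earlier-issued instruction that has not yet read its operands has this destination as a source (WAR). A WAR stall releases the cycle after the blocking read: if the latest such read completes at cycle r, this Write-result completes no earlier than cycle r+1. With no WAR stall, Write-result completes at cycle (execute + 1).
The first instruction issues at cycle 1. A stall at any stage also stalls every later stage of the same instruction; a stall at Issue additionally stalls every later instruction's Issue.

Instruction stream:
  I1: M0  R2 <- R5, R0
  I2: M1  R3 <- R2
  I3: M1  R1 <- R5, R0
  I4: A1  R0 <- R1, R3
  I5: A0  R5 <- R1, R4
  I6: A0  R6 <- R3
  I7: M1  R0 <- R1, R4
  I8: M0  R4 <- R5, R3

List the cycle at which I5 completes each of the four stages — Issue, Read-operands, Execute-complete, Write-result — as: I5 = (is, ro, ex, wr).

I1  is:1  ro:2  ex:7  wr:8
I2  is:2  ro:9  ex:14  wr:15  — RAW R2: wait I1 write@8
I3  is:16  ro:17  ex:22  wr:23  — struct: M1 busy until I2 writes@15
I4  is:17  ro:24  ex:26  wr:27  — RAW R1: wait I3 write@23
I5  is:18  ro:24  ex:25  wr:26  — RAW R1: wait I3 write@23
I6  is:27  ro:28  ex:29  wr:30  — struct: A0 busy until I5 writes@26
I7  is:28  ro:29  ex:34  wr:35
I8  is:29  ro:30  ex:35  wr:36

I5 = (18, 24, 25, 26)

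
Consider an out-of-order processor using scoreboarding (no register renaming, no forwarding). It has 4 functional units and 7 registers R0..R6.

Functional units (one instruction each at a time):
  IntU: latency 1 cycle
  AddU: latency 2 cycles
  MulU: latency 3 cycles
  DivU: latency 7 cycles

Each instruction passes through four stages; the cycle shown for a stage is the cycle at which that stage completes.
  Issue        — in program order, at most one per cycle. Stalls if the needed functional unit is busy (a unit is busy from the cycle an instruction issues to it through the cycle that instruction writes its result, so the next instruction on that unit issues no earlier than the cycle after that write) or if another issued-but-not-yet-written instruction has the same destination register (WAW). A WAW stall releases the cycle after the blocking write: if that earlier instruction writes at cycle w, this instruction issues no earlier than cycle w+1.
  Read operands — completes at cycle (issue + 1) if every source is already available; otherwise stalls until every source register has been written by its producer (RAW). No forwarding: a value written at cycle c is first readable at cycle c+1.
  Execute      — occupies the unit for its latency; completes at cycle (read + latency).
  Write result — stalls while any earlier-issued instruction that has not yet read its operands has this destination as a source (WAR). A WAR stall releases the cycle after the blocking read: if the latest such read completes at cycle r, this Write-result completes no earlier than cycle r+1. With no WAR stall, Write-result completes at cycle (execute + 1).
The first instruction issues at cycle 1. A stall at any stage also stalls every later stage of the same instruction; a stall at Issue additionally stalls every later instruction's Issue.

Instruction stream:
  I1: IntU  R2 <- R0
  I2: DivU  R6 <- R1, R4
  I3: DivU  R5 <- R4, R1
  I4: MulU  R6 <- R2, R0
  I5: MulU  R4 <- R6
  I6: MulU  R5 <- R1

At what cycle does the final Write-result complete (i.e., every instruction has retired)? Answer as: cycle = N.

cycle = 30

1) issue 1, read 2, done 3, write 4
2) issue 2, read 3, done 10, write 11
3) issue 12, read 13, done 20, write 21  <struct: DivU busy until I2 writes@11>
4) issue 13, read 14, done 17, write 18
5) issue 19, read 20, done 23, write 24  <struct: MulU busy until I4 writes@18>
6) issue 25, read 26, done 29, write 30  <struct: MulU busy until I5 writes@24>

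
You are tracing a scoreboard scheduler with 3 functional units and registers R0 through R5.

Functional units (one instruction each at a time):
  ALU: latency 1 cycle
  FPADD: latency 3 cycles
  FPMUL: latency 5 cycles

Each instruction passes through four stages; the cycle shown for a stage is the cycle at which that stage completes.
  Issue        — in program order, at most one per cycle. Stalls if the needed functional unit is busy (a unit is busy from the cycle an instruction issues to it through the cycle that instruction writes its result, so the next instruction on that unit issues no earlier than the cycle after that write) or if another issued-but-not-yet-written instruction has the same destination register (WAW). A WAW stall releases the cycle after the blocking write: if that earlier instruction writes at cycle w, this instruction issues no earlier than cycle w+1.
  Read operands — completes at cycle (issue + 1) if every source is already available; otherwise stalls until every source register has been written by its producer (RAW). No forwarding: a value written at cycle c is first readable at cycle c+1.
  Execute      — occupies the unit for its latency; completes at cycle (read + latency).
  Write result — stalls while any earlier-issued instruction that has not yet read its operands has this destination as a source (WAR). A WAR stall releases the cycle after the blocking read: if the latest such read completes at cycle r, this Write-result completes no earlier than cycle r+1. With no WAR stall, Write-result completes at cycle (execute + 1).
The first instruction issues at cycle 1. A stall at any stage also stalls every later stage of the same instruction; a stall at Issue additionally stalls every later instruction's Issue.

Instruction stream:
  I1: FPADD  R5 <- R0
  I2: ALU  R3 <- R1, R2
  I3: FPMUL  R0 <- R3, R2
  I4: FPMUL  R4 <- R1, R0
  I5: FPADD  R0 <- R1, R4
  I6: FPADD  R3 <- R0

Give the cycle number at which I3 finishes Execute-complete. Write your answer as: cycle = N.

cycle 1: issue I1 (FPADD)
cycle 2: I1 read-ops · issue I2 (ALU)
cycle 3: I2 read-ops · issue I3 (FPMUL)
cycle 4: I2 finished on ALU
cycle 5: I1 finished on FPADD · I2→R3
cycle 6: I1→R5 · I3 read-ops
cycle 11: I3 finished on FPMUL
cycle 12: I3→R0
cycle 13: issue I4 (FPMUL)
cycle 14: I4 read-ops · issue I5 (FPADD)
cycle 19: I4 finished on FPMUL
cycle 20: I4→R4
cycle 21: I5 read-ops
cycle 24: I5 finished on FPADD
cycle 25: I5→R0
cycle 26: issue I6 (FPADD)
cycle 27: I6 read-ops
cycle 30: I6 finished on FPADD
cycle 31: I6→R3

cycle = 11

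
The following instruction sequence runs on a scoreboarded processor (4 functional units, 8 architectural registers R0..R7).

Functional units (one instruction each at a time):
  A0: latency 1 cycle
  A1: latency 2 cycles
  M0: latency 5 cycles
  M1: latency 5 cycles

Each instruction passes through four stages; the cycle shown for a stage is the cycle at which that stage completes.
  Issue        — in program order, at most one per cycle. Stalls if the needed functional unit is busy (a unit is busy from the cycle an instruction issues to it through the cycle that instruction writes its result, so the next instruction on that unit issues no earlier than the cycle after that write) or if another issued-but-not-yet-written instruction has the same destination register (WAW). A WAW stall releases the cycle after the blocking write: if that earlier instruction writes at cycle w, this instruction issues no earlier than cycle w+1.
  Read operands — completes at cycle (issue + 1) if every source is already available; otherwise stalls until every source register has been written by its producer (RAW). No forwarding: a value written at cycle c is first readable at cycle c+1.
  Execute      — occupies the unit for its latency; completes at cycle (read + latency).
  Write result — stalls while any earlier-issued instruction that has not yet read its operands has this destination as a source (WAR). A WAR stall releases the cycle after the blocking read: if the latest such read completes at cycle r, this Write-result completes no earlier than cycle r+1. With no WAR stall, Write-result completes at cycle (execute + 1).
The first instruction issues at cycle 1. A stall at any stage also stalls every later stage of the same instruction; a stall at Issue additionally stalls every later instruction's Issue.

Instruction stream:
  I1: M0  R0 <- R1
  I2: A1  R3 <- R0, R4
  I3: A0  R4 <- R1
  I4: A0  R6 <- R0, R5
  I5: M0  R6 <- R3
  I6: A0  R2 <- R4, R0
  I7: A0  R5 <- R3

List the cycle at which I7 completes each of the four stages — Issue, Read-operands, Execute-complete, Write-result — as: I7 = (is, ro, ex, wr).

I7 = (20, 21, 22, 23)

I1: IS=1 RO=2 EX=7 WR=8
I2: IS=2 RO=9 EX=11 WR=12  [RAW R0: wait I1 write@8]
I3: IS=3 RO=4 EX=5 WR=10  [WAR R4: wait I2 read@9]
I4: IS=11 RO=12 EX=13 WR=14  [struct: A0 busy until I3 writes@10]
I5: IS=15 RO=16 EX=21 WR=22  [WAW R6: wait I4 write@14]
I6: IS=16 RO=17 EX=18 WR=19
I7: IS=20 RO=21 EX=22 WR=23  [struct: A0 busy until I6 writes@19]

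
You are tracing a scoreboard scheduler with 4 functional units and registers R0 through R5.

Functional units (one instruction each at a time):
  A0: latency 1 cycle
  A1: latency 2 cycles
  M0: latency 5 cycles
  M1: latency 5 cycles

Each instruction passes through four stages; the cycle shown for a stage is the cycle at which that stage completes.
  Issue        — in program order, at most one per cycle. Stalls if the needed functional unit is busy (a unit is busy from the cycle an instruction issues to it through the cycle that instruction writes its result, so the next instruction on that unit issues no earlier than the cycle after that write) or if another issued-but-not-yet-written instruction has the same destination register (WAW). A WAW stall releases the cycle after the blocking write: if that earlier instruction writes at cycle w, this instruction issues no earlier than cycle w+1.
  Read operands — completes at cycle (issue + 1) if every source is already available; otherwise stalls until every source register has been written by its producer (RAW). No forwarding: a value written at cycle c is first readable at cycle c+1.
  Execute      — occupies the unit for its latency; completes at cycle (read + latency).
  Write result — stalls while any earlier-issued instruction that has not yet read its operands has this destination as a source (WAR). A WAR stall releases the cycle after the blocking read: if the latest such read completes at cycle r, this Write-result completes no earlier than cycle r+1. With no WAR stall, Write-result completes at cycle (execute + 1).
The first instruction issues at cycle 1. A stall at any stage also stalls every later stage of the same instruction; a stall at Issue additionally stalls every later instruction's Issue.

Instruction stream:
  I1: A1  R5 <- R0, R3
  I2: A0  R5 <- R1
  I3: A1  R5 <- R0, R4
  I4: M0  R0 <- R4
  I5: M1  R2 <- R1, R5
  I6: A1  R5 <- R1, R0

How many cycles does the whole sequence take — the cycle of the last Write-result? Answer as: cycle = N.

cycle 1: issue I1 (A1)
cycle 2: I1 read-ops
cycle 4: I1 finished on A1
cycle 5: I1→R5
cycle 6: issue I2 (A0)
cycle 7: I2 read-ops
cycle 8: I2 finished on A0
cycle 9: I2→R5
cycle 10: issue I3 (A1)
cycle 11: I3 read-ops, issue I4 (M0)
cycle 12: I4 read-ops, issue I5 (M1)
cycle 13: I3 finished on A1
cycle 14: I3→R5
cycle 15: I5 read-ops, issue I6 (A1)
cycle 17: I4 finished on M0
cycle 18: I4→R0
cycle 19: I6 read-ops
cycle 20: I5 finished on M1
cycle 21: I5→R2, I6 finished on A1
cycle 22: I6→R5

cycle = 22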